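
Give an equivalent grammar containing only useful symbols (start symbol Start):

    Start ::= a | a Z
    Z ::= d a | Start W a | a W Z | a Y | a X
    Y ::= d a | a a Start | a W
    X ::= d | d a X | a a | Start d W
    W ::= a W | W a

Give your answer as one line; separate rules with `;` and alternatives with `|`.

Start ::= a | a Z; Z ::= d a | a Y | a X; Y ::= d a | a a Start; X ::= d | d a X | a a

Generating nonterminals: {Start, X, Y, Z}.
Reachable from Start after that: {Start, X, Y, Z}.
Removed useless symbols: {W} and every production mentioning them.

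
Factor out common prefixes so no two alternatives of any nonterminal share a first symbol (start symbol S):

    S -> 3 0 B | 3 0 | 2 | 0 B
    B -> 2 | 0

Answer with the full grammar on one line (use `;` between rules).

S has alternatives sharing prefix '3 0': factor to S → 3 0 S' with S' → B | ε.

S -> 2 | 0 B | 3 0 S'; B -> 2 | 0; S' -> B | ε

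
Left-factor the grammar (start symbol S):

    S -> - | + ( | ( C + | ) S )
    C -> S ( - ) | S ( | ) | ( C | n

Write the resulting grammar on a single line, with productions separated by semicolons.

S -> - | + ( | ( C + | ) S ); C -> ) | ( C | n | S ( C'; C' -> - ) | epsilon

C has alternatives sharing prefix 'S (': factor to C → S ( C' with C' → - ) | ε.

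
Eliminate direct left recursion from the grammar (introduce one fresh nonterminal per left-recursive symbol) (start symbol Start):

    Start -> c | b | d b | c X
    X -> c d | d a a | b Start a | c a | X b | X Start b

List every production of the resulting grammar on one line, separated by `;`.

X is directly left-recursive.
For X: α = {b, Start b}, β = {c d, d a a, b Start a, c a}. Rewrite as X → β X1 and X1 → α X1 | ε.

Start -> c | b | d b | c X; X -> c d X1 | d a a X1 | b Start a X1 | c a X1; X1 -> b X1 | Start b X1 | ε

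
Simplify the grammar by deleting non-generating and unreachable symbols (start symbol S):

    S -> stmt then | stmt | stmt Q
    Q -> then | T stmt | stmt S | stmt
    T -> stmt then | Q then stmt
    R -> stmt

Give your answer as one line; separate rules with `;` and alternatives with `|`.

S -> stmt then | stmt | stmt Q; Q -> then | T stmt | stmt S | stmt; T -> stmt then | Q then stmt

Generating nonterminals: {Q, R, S, T}.
Reachable from S after that: {Q, S, T}.
Removed useless symbols: {R} and every production mentioning them.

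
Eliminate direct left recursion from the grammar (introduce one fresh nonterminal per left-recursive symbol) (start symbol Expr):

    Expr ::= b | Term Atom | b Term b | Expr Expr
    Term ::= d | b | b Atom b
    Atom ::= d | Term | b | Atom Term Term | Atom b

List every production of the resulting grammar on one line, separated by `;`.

Left recursion appears on Expr, Atom.
For Expr: α = {Expr}, β = {b, Term Atom, b Term b}. Rewrite as Expr → β Expr1 and Expr1 → α Expr1 | ε.
For Atom: α = {Term Term, b}, β = {d, Term, b}. Rewrite as Atom → β Atom1 and Atom1 → α Atom1 | ε.

Expr ::= b Expr1 | Term Atom Expr1 | b Term b Expr1; Term ::= d | b | b Atom b; Atom ::= d Atom1 | Term Atom1 | b Atom1; Expr1 ::= Expr Expr1 | ε; Atom1 ::= Term Term Atom1 | b Atom1 | ε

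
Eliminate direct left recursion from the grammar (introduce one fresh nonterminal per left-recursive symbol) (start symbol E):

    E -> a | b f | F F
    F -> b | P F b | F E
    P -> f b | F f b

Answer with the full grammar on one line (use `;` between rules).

F is directly left-recursive.
For F: α = {E}, β = {b, P F b}. Rewrite as F → β F' and F' → α F' | ε.

E -> a | b f | F F; F -> b F' | P F b F'; P -> f b | F f b; F' -> E F' | ε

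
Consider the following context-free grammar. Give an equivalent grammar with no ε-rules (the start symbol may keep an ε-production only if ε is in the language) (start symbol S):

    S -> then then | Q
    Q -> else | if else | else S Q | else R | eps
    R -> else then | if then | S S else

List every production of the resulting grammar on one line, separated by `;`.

S -> then then | Q | ε; Q -> else | if else | else S Q | else S | else Q | else R; R -> else then | if then | S S else | S else | else

Nullable set = {Q, S}.
ε ∈ L(G) since S is nullable, so keep S → ε.
Add the nullable-subset variants: Q → else S Q gives else S Q | else S | else Q. R → S S else gives S S else | S else | else.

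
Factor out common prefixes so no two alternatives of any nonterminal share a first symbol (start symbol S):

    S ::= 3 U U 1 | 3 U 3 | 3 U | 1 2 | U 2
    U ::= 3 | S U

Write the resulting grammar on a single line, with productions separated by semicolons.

S has alternatives sharing prefix '3 U': factor to S → 3 U S' with S' → U 1 | 3 | ε.

S ::= 1 2 | U 2 | 3 U S'; U ::= 3 | S U; S' ::= U 1 | 3 | ε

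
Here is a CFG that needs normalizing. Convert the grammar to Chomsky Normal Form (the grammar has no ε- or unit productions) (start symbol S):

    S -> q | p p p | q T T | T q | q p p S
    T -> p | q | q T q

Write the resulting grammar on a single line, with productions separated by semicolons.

S -> q | X1 Y1 | X2 Y2 | T X2 | X2 Y3; T -> p | q | X2 Y5; X1 -> p; X2 -> q; Y1 -> X1 X1; Y2 -> T T; Y3 -> X1 Y4; Y4 -> X1 S; Y5 -> T X2

Introduce a nonterminal for each terminal appearing in a rule of length ≥ 2: X1 → p, X2 → q.
Binarize each right-hand side of length ≥ 3 by chaining fresh nonterminals (Y1, Y2, …): affected rules were S → X1 X1 X1; S → X2 T T; S → X2 X1 X1 S; T → X2 T X2.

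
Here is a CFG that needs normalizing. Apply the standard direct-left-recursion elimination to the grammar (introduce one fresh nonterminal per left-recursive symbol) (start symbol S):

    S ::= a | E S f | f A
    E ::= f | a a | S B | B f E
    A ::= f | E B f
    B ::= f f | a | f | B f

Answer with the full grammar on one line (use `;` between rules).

S ::= a | E S f | f A; E ::= f | a a | S B | B f E; A ::= f | E B f; B ::= f f B' | a B' | f B'; B' ::= f B' | ε

B is directly left-recursive.
For B: α = {f}, β = {f f, a, f}. Rewrite as B → β B' and B' → α B' | ε.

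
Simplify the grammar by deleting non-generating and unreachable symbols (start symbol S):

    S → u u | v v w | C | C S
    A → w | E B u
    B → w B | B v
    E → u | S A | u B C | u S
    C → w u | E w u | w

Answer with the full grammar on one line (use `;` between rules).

Generating nonterminals: {A, C, E, S}.
Reachable from S after that: {A, C, E, S}.
Removed useless symbols: {B} and every production mentioning them.

S → u u | v v w | C | C S; A → w; E → u | S A | u S; C → w u | E w u | w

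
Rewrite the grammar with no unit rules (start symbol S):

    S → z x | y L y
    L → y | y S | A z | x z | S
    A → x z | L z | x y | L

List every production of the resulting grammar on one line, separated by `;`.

S → z x | y L y; L → y | y S | A z | x z | z x | y L y; A → y | y S | A z | x z | z x | y L y | L z | x y

Unit pairs: A ⇒* {L, S}; L ⇒* {S}.
For each unit pair (A, B), copy every non-unit production of B to A, then drop all unit productions.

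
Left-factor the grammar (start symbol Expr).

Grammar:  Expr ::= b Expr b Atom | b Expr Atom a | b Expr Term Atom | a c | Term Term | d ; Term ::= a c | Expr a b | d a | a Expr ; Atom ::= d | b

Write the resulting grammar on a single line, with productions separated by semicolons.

Expr has alternatives sharing prefix 'b Expr': factor to Expr → b Expr Expr1 with Expr1 → b Atom | Atom a | Term Atom.
Term has alternatives sharing prefix 'a': factor to Term → a Term1 with Term1 → c | Expr.

Expr ::= a c | Term Term | d | b Expr Expr1; Term ::= Expr a b | d a | a Term1; Atom ::= d | b; Expr1 ::= b Atom | Atom a | Term Atom; Term1 ::= c | Expr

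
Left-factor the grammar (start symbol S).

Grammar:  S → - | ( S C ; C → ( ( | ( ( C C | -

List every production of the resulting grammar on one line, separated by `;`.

C has alternatives sharing prefix '( (': factor to C → ( ( C' with C' → ε | C C.

S → - | ( S C; C → - | ( ( C'; C' → ε | C C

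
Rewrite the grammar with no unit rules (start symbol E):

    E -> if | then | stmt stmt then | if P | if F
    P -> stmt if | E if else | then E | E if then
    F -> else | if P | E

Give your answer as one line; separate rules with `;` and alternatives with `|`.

E -> if | then | stmt stmt then | if P | if F; P -> stmt if | E if else | then E | E if then; F -> if | then | stmt stmt then | if P | if F | else

Unit pairs: F ⇒* {E}.
For each unit pair (A, B), copy every non-unit production of B to A, then drop all unit productions.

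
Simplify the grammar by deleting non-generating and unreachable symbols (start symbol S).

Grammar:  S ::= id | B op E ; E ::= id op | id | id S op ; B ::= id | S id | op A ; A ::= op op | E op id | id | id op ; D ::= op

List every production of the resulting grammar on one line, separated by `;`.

Generating nonterminals: {A, B, D, E, S}.
Reachable from S after that: {A, B, E, S}.
Removed useless symbols: {D} and every production mentioning them.

S ::= id | B op E; E ::= id op | id | id S op; B ::= id | S id | op A; A ::= op op | E op id | id | id op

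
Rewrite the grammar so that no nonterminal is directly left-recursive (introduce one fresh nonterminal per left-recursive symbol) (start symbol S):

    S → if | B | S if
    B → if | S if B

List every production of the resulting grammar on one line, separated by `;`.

Left recursion appears on S.
For S: α = {if}, β = {if, B}. Rewrite as S → β S' and S' → α S' | ε.

S → if S' | B S'; B → if | S if B; S' → if S' | ε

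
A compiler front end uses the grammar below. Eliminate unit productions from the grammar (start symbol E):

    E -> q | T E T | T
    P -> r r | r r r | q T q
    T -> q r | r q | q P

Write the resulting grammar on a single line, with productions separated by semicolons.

E -> q | T E T | q r | r q | q P; P -> r r | r r r | q T q; T -> q r | r q | q P

Unit pairs: E ⇒* {T}.
Replace each nonterminal's rules with the union of the non-unit rules of every nonterminal it unit-derives.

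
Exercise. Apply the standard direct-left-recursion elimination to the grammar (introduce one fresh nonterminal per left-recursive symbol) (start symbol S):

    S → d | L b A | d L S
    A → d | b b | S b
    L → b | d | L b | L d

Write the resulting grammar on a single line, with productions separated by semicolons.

S → d | L b A | d L S; A → d | b b | S b; L → b L' | d L'; L' → b L' | d L' | ε

Directly left-recursive nonterminal: L.
For L: α = {b, d}, β = {b, d}. Rewrite as L → β L' and L' → α L' | ε.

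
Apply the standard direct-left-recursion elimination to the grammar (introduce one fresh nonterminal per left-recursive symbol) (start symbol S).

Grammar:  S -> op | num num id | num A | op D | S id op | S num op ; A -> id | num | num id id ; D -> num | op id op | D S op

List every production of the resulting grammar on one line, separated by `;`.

S -> op S' | num num id S' | num A S' | op D S'; A -> id | num | num id id; D -> num D' | op id op D'; S' -> id op S' | num op S' | ε; D' -> S op D' | ε

S, D are directly left-recursive.
For S: α = {id op, num op}, β = {op, num num id, num A, op D}. Rewrite as S → β S' and S' → α S' | ε.
For D: α = {S op}, β = {num, op id op}. Rewrite as D → β D' and D' → α D' | ε.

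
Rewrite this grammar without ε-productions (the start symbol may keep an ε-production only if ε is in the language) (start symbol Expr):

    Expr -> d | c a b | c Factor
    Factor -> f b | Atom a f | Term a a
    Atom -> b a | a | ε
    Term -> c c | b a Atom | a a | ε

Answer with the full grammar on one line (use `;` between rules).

Expr -> d | c a b | c Factor; Factor -> f b | Atom a f | a f | Term a a | a a; Atom -> b a | a; Term -> c c | b a Atom | b a | a a

Nullable nonterminals: {Atom, Term}.
ε ∉ L(G), so no ε-production is kept.
Expand every rule over subsets of its nullable positions: Factor → Atom a f gives Atom a f | a f. Factor → Term a a gives Term a a | a a. Term → b a Atom gives b a Atom | b a.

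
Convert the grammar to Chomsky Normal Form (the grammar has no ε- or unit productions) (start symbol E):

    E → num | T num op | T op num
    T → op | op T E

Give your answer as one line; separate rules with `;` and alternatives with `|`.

E → num | T Y1 | T Y2; T → op | X2 Y3; X1 → num; X2 → op; Y1 → X1 X2; Y2 → X2 X1; Y3 → T E

Introduce a nonterminal for each terminal appearing in a rule of length ≥ 2: X1 → num, X2 → op.
Binarize each right-hand side of length ≥ 3 by chaining fresh nonterminals (Y1, Y2, …): affected rules were E → T X1 X2; E → T X2 X1; T → X2 T E.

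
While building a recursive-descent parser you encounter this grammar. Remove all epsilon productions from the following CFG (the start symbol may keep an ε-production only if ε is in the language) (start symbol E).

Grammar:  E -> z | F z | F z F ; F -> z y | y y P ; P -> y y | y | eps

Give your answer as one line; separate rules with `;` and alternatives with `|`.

E -> z | F z | F z F; F -> z y | y y P | y y; P -> y y | y

Nullable nonterminals: {P}.
ε ∉ L(G), so no ε-production is kept.
Add the nullable-subset variants: F → y y P gives y y P | y y.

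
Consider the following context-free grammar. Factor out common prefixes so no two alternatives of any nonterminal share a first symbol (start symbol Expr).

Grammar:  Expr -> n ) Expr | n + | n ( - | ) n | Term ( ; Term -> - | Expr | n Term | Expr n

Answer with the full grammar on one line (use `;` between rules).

Expr has alternatives sharing prefix 'n': factor to Expr → n Expr1 with Expr1 → ) Expr | + | ( -.
Term has alternatives sharing prefix 'Expr': factor to Term → Expr Term1 with Term1 → ε | n.

Expr -> ) n | Term ( | n Expr1; Term -> - | n Term | Expr Term1; Expr1 -> ) Expr | + | ( -; Term1 -> epsilon | n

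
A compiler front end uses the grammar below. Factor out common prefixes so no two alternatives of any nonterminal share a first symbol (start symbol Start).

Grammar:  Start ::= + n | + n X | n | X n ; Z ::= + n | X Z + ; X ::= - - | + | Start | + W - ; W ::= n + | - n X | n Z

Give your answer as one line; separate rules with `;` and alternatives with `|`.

Start ::= n | X n | + n Start1; Z ::= + n | X Z +; X ::= - - | Start | + X1; W ::= - n X | n W1; Start1 ::= ε | X; X1 ::= ε | W -; W1 ::= + | Z

Start has alternatives sharing prefix '+ n': factor to Start → + n Start1 with Start1 → ε | X.
X has alternatives sharing prefix '+': factor to X → + X1 with X1 → ε | W -.
W has alternatives sharing prefix 'n': factor to W → n W1 with W1 → + | Z.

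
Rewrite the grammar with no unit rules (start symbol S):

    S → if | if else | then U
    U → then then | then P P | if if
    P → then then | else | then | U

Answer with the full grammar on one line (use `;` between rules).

Unit pairs: P ⇒* {U}.
For every A with A ⇒* B via unit rules, add B's non-unit alternatives to A; then delete every rule of the form X → Y.

S → if | if else | then U; U → then then | then P P | if if; P → then then | then P P | if if | else | then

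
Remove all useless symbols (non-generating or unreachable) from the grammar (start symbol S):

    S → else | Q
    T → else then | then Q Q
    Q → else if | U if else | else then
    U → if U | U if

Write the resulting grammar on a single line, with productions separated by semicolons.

S → else | Q; Q → else if | else then

Generating nonterminals: {Q, S, T}.
Reachable from S after that: {Q, S}.
Removed useless symbols: {T, U} and every production mentioning them.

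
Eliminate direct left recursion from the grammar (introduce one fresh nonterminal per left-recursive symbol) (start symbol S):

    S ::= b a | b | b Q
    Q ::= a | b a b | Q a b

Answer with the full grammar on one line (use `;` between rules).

S ::= b a | b | b Q; Q ::= a Q' | b a b Q'; Q' ::= a b Q' | ε

Left recursion appears on Q.
For Q: α = {a b}, β = {a, b a b}. Rewrite as Q → β Q' and Q' → α Q' | ε.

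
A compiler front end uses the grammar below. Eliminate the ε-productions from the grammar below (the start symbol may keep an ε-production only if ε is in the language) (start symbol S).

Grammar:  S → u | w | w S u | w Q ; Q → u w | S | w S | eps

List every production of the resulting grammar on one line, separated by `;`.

The nullable symbols are {Q}.
ε ∉ L(G), so no ε-production is kept.

S → u | w | w S u | w Q; Q → u w | S | w S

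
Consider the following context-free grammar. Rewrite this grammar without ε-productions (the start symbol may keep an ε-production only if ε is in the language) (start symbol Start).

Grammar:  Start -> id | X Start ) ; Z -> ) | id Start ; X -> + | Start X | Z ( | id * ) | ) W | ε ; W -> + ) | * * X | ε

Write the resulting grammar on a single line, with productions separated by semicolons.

Nullable set = {W, X}.
ε ∉ L(G), so no ε-production is kept.
Add the nullable-subset variants: Start → X Start ) gives X Start ) | Start ). X → Start X gives Start X | Start. X → ) W gives ) W | ). W → * * X gives * * X | * *.

Start -> id | X Start ) | Start ); Z -> ) | id Start; X -> + | Start X | Start | Z ( | id * ) | ) W | ); W -> + ) | * * X | * *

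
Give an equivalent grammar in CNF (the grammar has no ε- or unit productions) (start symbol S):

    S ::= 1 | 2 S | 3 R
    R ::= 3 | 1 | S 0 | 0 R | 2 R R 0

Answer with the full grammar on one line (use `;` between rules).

S ::= 1 | X1 S | X2 R; R ::= 3 | 1 | S X3 | X3 R | X1 Y1; X1 ::= 2; X2 ::= 3; X3 ::= 0; Y1 ::= R Y2; Y2 ::= R X3

Introduce a nonterminal for each terminal appearing in a rule of length ≥ 2: X1 → 2, X2 → 3, X3 → 0.
Binarize each right-hand side of length ≥ 3 by chaining fresh nonterminals (Y1, Y2, …): affected rules were R → X1 R R X3.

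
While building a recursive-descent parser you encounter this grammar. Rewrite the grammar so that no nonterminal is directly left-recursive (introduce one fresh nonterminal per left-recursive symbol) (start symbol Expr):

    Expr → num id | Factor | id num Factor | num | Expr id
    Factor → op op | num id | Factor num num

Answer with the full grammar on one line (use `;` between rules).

Expr, Factor are directly left-recursive.
For Expr: α = {id}, β = {num id, Factor, id num Factor, num}. Rewrite as Expr → β Expr1 and Expr1 → α Expr1 | ε.
For Factor: α = {num num}, β = {op op, num id}. Rewrite as Factor → β Factor1 and Factor1 → α Factor1 | ε.

Expr → num id Expr1 | Factor Expr1 | id num Factor Expr1 | num Expr1; Factor → op op Factor1 | num id Factor1; Expr1 → id Expr1 | ε; Factor1 → num num Factor1 | ε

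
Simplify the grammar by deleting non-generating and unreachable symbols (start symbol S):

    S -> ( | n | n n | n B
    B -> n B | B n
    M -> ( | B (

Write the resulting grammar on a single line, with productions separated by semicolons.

Generating nonterminals: {M, S}.
Reachable from S after that: {S}.
Removed useless symbols: {B, M} and every production mentioning them.

S -> ( | n | n n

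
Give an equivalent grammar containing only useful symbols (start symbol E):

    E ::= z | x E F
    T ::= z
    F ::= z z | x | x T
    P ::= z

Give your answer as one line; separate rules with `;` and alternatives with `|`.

Generating nonterminals: {E, F, P, T}.
Reachable from E after that: {E, F, T}.
Removed useless symbols: {P} and every production mentioning them.

E ::= z | x E F; T ::= z; F ::= z z | x | x T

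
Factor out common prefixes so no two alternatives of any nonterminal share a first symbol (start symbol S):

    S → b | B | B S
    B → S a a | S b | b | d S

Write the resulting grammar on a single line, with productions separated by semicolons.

S has alternatives sharing prefix 'B': factor to S → B S' with S' → ε | S.
B has alternatives sharing prefix 'S': factor to B → S B' with B' → a a | b.

S → b | B S'; B → b | d S | S B'; S' → ε | S; B' → a a | b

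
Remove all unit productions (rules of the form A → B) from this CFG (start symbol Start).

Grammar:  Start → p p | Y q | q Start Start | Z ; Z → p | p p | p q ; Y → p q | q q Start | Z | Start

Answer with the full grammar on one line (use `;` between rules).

Start → p | p p | p q | Y q | q Start Start; Z → p | p p | p q; Y → p | p p | p q | Y q | q Start Start | q q Start

Unit pairs: Start ⇒* {Z}; Y ⇒* {Start, Z}.
For each unit pair (A, B), copy every non-unit production of B to A, then drop all unit productions.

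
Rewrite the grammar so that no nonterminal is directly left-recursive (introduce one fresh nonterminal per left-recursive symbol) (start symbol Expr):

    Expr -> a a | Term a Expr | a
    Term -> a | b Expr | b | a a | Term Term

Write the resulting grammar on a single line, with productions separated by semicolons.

Expr -> a a | Term a Expr | a; Term -> a Term1 | b Expr Term1 | b Term1 | a a Term1; Term1 -> Term Term1 | ε

Left recursion appears on Term.
For Term: α = {Term}, β = {a, b Expr, b, a a}. Rewrite as Term → β Term1 and Term1 → α Term1 | ε.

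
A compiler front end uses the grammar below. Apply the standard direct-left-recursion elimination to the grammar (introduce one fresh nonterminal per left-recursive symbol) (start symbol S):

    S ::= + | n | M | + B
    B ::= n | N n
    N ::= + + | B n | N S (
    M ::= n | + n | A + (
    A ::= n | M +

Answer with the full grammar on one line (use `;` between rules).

Directly left-recursive nonterminal: N.
For N: α = {S (}, β = {+ +, B n}. Rewrite as N → β N' and N' → α N' | ε.

S ::= + | n | M | + B; B ::= n | N n; N ::= + + N' | B n N'; M ::= n | + n | A + (; A ::= n | M +; N' ::= S ( N' | ε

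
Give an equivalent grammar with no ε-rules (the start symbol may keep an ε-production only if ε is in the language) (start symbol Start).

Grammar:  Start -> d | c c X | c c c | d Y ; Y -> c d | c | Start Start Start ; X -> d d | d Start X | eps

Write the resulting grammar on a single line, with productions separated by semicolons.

Start -> d | c c X | c c | c c c | d Y; Y -> c d | c | Start Start Start; X -> d d | d Start X | d Start

The nullable symbols are {X}.
ε ∉ L(G), so no ε-production is kept.
For each production, add variants omitting each subset of nullable occurrences: Start → c c X gives c c X | c c. X → d Start X gives d Start X | d Start.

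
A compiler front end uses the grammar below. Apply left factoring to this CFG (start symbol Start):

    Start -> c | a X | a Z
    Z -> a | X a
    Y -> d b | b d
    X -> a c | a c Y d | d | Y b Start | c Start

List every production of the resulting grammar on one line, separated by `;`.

Start -> c | a Start1; Z -> a | X a; Y -> d b | b d; X -> d | Y b Start | c Start | a c X1; Start1 -> X | Z; X1 -> epsilon | Y d

Start has alternatives sharing prefix 'a': factor to Start → a Start1 with Start1 → X | Z.
X has alternatives sharing prefix 'a c': factor to X → a c X1 with X1 → ε | Y d.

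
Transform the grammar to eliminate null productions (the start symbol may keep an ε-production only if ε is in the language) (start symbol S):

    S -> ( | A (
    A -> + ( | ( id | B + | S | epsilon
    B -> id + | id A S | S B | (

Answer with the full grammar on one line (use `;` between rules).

Nullable nonterminals: {A}.
ε ∉ L(G), so no ε-production is kept.
Expand every rule over subsets of its nullable positions: B → id A S gives id A S | id S.

S -> ( | A (; A -> + ( | ( id | B + | S; B -> id + | id A S | id S | S B | (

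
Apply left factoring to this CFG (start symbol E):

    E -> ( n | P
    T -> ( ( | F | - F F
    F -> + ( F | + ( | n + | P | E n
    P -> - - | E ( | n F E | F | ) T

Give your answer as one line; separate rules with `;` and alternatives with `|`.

F has alternatives sharing prefix '+ (': factor to F → + ( F' with F' → F | ε.

E -> ( n | P; T -> ( ( | F | - F F; F -> n + | P | E n | + ( F'; P -> - - | E ( | n F E | F | ) T; F' -> F | ε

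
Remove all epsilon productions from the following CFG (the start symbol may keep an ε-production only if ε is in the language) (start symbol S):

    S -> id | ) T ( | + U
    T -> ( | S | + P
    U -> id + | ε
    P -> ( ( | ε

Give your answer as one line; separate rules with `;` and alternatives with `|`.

S -> id | ) T ( | + U | +; T -> ( | S | + P | +; U -> id +; P -> ( (

Nullable set = {P, U}.
ε ∉ L(G), so no ε-production is kept.
Add the nullable-subset variants: S → + U gives + U | +. T → + P gives + P | +.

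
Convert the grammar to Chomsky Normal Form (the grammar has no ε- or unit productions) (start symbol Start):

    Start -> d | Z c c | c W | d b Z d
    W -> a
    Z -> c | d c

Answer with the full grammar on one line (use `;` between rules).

Start -> d | Z Y1 | X1 W | X2 Y2; W -> a; Z -> c | X2 X1; X1 -> c; X2 -> d; X3 -> b; Y1 -> X1 X1; Y2 -> X3 Y3; Y3 -> Z X2

Introduce a nonterminal for each terminal appearing in a rule of length ≥ 2: X1 → c, X2 → d, X3 → b.
Binarize each right-hand side of length ≥ 3 by chaining fresh nonterminals (Y1, Y2, …): affected rules were Start → Z X1 X1; Start → X2 X3 Z X2.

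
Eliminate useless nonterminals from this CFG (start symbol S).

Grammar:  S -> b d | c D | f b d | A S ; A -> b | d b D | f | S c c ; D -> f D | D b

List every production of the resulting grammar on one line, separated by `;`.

S -> b d | f b d | A S; A -> b | f | S c c

Generating nonterminals: {A, S}.
Reachable from S after that: {A, S}.
Removed useless symbols: {D} and every production mentioning them.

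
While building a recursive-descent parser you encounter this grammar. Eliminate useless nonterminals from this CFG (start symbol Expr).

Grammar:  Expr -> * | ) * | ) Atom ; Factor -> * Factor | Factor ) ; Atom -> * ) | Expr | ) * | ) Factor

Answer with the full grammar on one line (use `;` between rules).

Expr -> * | ) * | ) Atom; Atom -> * ) | Expr | ) *

Generating nonterminals: {Atom, Expr}.
Reachable from Expr after that: {Atom, Expr}.
Removed useless symbols: {Factor} and every production mentioning them.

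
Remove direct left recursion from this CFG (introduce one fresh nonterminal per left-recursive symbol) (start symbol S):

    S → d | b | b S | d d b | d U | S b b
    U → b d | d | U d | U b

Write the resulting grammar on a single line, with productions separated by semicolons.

Directly left-recursive nonterminals: S, U.
For S: α = {b b}, β = {d, b, b S, d d b, d U}. Rewrite as S → β S' and S' → α S' | ε.
For U: α = {d, b}, β = {b d, d}. Rewrite as U → β U' and U' → α U' | ε.

S → d S' | b S' | b S S' | d d b S' | d U S'; U → b d U' | d U'; S' → b b S' | epsilon; U' → d U' | b U' | epsilon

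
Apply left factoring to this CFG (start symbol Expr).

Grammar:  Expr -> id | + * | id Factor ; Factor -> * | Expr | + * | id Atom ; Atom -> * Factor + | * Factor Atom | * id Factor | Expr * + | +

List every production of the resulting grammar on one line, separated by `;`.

Expr -> + * | id Expr1; Factor -> * | Expr | + * | id Atom; Atom -> Expr * + | + | * Atom1; Expr1 -> ε | Factor; Atom1 -> id Factor | Factor Atom11; Atom11 -> + | Atom

Expr has alternatives sharing prefix 'id': factor to Expr → id Expr1 with Expr1 → ε | Factor.
Atom has alternatives sharing prefix '*': factor to Atom → * Atom1 with Atom1 → Factor + | Factor Atom | id Factor.
Atom1 has alternatives sharing prefix 'Factor': factor to Atom1 → Factor Atom11 with Atom11 → + | Atom.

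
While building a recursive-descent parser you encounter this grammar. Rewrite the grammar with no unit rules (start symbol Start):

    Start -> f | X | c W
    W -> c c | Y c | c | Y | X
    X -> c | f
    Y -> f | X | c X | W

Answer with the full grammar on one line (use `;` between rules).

Start -> f | c W | c; W -> c | f | c X | c c | Y c; X -> c | f; Y -> c | f | c c | Y c | c X

Unit pairs: Start ⇒* {X}; W ⇒* {X, Y}; Y ⇒* {W, X}.
For every A with A ⇒* B via unit rules, add B's non-unit alternatives to A; then delete every rule of the form X → Y.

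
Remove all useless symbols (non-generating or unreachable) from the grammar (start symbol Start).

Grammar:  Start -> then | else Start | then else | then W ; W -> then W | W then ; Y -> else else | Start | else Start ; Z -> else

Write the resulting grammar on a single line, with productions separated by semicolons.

Generating nonterminals: {Start, Y, Z}.
Reachable from Start after that: {Start}.
Removed useless symbols: {W, Y, Z} and every production mentioning them.

Start -> then | else Start | then else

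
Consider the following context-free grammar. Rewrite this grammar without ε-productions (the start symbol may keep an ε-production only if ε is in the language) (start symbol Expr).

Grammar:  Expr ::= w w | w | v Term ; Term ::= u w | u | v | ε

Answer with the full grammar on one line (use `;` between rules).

Nullable nonterminals: {Term}.
ε ∉ L(G), so no ε-production is kept.
Expand every rule over subsets of its nullable positions: Expr → v Term gives v Term | v.

Expr ::= w w | w | v Term | v; Term ::= u w | u | v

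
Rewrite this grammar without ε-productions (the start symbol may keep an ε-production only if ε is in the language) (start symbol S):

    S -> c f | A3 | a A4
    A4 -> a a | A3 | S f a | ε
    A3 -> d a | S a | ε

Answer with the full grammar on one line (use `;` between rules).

S -> c f | A3 | a A4 | a | ε; A4 -> a a | A3 | S f a | f a; A3 -> d a | S a | a

Nullable set = {A3, A4, S}.
ε ∈ L(G) since S is nullable, so keep S → ε.
Expand every rule over subsets of its nullable positions: S → a A4 gives a A4 | a. A4 → S f a gives S f a | f a. A3 → S a gives S a | a.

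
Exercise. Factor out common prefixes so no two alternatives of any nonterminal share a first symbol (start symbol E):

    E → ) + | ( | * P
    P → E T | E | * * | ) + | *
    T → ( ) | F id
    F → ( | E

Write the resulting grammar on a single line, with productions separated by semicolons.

P has alternatives sharing prefix 'E': factor to P → E P' with P' → T | ε.
P has alternatives sharing prefix '*': factor to P → * P'' with P'' → * | ε.

E → ) + | ( | * P; P → ) + | E P' | * P''; T → ( ) | F id; F → ( | E; P' → T | ε; P'' → * | ε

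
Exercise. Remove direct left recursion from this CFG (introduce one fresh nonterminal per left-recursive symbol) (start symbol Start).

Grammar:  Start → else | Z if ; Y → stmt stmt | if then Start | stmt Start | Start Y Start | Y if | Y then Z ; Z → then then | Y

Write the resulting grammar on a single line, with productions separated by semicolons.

Y is directly left-recursive.
For Y: α = {if, then Z}, β = {stmt stmt, if then Start, stmt Start, Start Y Start}. Rewrite as Y → β Y1 and Y1 → α Y1 | ε.

Start → else | Z if; Y → stmt stmt Y1 | if then Start Y1 | stmt Start Y1 | Start Y Start Y1; Z → then then | Y; Y1 → if Y1 | then Z Y1 | ε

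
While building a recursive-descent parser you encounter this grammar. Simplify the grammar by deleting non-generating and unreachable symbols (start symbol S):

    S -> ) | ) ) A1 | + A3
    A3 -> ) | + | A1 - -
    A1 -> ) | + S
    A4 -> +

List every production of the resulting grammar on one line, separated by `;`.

Generating nonterminals: {A1, A3, A4, S}.
Reachable from S after that: {A1, A3, S}.
Removed useless symbols: {A4} and every production mentioning them.

S -> ) | ) ) A1 | + A3; A3 -> ) | + | A1 - -; A1 -> ) | + S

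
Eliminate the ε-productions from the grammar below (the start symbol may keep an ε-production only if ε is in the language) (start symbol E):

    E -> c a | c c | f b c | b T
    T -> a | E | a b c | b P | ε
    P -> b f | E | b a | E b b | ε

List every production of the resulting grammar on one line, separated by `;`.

Nullable set = {P, T}.
ε ∉ L(G), so no ε-production is kept.
Add the nullable-subset variants: E → b T gives b T | b. T → b P gives b P | b.

E -> c a | c c | f b c | b T | b; T -> a | E | a b c | b P | b; P -> b f | E | b a | E b b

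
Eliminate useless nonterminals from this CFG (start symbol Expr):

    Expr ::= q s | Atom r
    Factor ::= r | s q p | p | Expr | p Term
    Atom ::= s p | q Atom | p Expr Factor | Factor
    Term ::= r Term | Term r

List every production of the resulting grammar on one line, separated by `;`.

Generating nonterminals: {Atom, Expr, Factor}.
Reachable from Expr after that: {Atom, Expr, Factor}.
Removed useless symbols: {Term} and every production mentioning them.

Expr ::= q s | Atom r; Factor ::= r | s q p | p | Expr; Atom ::= s p | q Atom | p Expr Factor | Factor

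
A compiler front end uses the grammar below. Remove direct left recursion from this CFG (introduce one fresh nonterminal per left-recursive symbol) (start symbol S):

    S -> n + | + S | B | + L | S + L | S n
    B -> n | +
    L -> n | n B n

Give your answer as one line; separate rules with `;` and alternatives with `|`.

S -> n + S' | + S S' | B S' | + L S'; B -> n | +; L -> n | n B n; S' -> + L S' | n S' | ε

S is directly left-recursive.
For S: α = {+ L, n}, β = {n +, + S, B, + L}. Rewrite as S → β S' and S' → α S' | ε.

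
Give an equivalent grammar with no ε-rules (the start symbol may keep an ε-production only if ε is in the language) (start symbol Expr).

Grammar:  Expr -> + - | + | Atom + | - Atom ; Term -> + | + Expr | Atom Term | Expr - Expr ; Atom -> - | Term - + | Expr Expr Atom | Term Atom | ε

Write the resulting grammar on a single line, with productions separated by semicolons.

Expr -> + - | + | Atom + | - Atom | -; Term -> + | + Expr | Atom Term | Expr - Expr; Atom -> - | Term - + | Expr Expr Atom | Expr Expr | Term Atom | Term

Nullable nonterminals: {Atom}.
ε ∉ L(G), so no ε-production is kept.
Expand every rule over subsets of its nullable positions: Expr → - Atom gives - Atom | -. Atom → Expr Expr Atom gives Expr Expr Atom | Expr Expr. Atom → Term Atom gives Term Atom | Term.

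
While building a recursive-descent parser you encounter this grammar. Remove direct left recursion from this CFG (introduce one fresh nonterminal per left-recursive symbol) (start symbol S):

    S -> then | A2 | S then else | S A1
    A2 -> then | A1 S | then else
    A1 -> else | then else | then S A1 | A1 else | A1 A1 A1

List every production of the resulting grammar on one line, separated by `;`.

S -> then S' | A2 S'; A2 -> then | A1 S | then else; A1 -> else A1' | then else A1' | then S A1 A1'; S' -> then else S' | A1 S' | eps; A1' -> else A1' | A1 A1 A1' | eps

S, A1 are directly left-recursive.
For S: α = {then else, A1}, β = {then, A2}. Rewrite as S → β S' and S' → α S' | ε.
For A1: α = {else, A1 A1}, β = {else, then else, then S A1}. Rewrite as A1 → β A1' and A1' → α A1' | ε.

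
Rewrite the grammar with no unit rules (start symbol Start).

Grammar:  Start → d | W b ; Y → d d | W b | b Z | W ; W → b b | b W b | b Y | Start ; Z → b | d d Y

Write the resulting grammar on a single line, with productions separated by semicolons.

Start → d | W b; Y → d | W b | b b | b W b | b Y | d d | b Z; W → d | W b | b b | b W b | b Y; Z → b | d d Y

Unit pairs: W ⇒* {Start}; Y ⇒* {Start, W}.
For every A with A ⇒* B via unit rules, add B's non-unit alternatives to A; then delete every rule of the form X → Y.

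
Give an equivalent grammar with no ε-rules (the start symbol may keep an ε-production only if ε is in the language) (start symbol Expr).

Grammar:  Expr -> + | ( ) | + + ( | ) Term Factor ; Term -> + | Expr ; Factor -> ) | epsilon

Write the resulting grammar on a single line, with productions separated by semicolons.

The nullable symbols are {Factor}.
ε ∉ L(G), so no ε-production is kept.
Add the nullable-subset variants: Expr → ) Term Factor gives ) Term Factor | ) Term.

Expr -> + | ( ) | + + ( | ) Term Factor | ) Term; Term -> + | Expr; Factor -> )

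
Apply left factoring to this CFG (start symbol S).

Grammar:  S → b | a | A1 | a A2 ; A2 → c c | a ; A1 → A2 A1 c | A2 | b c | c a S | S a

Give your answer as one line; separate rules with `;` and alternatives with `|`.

S → b | A1 | a S'; A2 → c c | a; A1 → b c | c a S | S a | A2 A1'; S' → eps | A2; A1' → A1 c | eps

S has alternatives sharing prefix 'a': factor to S → a S' with S' → ε | A2.
A1 has alternatives sharing prefix 'A2': factor to A1 → A2 A1' with A1' → A1 c | ε.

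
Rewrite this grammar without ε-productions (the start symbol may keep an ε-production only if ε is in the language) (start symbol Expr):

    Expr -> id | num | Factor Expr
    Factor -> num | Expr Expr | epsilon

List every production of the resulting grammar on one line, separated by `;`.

Expr -> id | num | Factor Expr; Factor -> num | Expr Expr

The nullable symbols are {Factor}.
ε ∉ L(G), so no ε-production is kept.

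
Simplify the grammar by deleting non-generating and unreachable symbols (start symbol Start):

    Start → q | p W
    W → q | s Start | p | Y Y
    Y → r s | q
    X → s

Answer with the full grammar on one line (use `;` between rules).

Generating nonterminals: {Start, W, X, Y}.
Reachable from Start after that: {Start, W, Y}.
Removed useless symbols: {X} and every production mentioning them.

Start → q | p W; W → q | s Start | p | Y Y; Y → r s | q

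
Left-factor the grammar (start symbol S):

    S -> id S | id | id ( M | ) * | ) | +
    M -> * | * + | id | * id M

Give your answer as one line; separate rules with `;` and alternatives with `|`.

S has alternatives sharing prefix 'id': factor to S → id S' with S' → S | ε | ( M.
S has alternatives sharing prefix ')': factor to S → ) S'' with S'' → * | ε.
M has alternatives sharing prefix '*': factor to M → * M' with M' → ε | + | id M.

S -> + | id S' | ) S''; M -> id | * M'; S' -> S | ε | ( M; S'' -> * | ε; M' -> ε | + | id M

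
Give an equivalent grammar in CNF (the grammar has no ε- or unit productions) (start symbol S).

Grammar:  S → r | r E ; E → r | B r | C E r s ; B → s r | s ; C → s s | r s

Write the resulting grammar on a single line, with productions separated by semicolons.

Introduce a nonterminal for each terminal appearing in a rule of length ≥ 2: X1 → r, X2 → s.
Binarize each right-hand side of length ≥ 3 by chaining fresh nonterminals (Y1, Y2, …): affected rules were E → C E X1 X2.

S → r | X1 E; E → r | B X1 | C Y1; B → X2 X1 | s; C → X2 X2 | X1 X2; X1 → r; X2 → s; Y1 → E Y2; Y2 → X1 X2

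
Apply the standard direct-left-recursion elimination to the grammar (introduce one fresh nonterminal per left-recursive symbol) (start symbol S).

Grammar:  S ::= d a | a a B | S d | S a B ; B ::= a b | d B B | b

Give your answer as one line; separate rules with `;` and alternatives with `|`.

S ::= d a S' | a a B S'; B ::= a b | d B B | b; S' ::= d S' | a B S' | ε

Directly left-recursive nonterminal: S.
For S: α = {d, a B}, β = {d a, a a B}. Rewrite as S → β S' and S' → α S' | ε.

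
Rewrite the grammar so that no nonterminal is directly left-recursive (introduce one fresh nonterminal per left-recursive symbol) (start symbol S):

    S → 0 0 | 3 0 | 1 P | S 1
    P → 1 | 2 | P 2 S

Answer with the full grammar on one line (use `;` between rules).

Left recursion appears on S, P.
For S: α = {1}, β = {0 0, 3 0, 1 P}. Rewrite as S → β S' and S' → α S' | ε.
For P: α = {2 S}, β = {1, 2}. Rewrite as P → β P' and P' → α P' | ε.

S → 0 0 S' | 3 0 S' | 1 P S'; P → 1 P' | 2 P'; S' → 1 S' | ε; P' → 2 S P' | ε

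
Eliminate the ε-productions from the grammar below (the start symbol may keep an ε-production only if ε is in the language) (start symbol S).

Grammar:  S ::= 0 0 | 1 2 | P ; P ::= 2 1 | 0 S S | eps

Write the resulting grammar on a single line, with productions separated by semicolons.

The nullable symbols are {P, S}.
ε ∈ L(G) since S is nullable, so keep S → ε.
Add the nullable-subset variants: P → 0 S S gives 0 S S | 0 S | 0.

S ::= 0 0 | 1 2 | P | ε; P ::= 2 1 | 0 S S | 0 S | 0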